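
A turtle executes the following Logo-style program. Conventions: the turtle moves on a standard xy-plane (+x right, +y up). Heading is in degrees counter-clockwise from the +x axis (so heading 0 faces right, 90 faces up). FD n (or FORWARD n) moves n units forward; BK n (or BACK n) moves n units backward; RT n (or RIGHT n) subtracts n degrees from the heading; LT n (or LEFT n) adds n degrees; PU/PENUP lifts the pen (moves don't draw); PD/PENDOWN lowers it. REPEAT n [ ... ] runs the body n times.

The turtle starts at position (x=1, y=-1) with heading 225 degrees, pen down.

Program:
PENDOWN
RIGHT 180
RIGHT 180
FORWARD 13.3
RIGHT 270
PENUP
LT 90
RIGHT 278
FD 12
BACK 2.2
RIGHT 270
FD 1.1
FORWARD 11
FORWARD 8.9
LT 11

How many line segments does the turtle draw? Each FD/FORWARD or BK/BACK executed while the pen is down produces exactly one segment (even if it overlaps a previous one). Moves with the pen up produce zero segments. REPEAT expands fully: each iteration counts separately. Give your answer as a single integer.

Answer: 1

Derivation:
Executing turtle program step by step:
Start: pos=(1,-1), heading=225, pen down
PD: pen down
RT 180: heading 225 -> 45
RT 180: heading 45 -> 225
FD 13.3: (1,-1) -> (-8.405,-10.405) [heading=225, draw]
RT 270: heading 225 -> 315
PU: pen up
LT 90: heading 315 -> 45
RT 278: heading 45 -> 127
FD 12: (-8.405,-10.405) -> (-15.626,-0.821) [heading=127, move]
BK 2.2: (-15.626,-0.821) -> (-14.302,-2.578) [heading=127, move]
RT 270: heading 127 -> 217
FD 1.1: (-14.302,-2.578) -> (-15.181,-3.24) [heading=217, move]
FD 11: (-15.181,-3.24) -> (-23.966,-9.86) [heading=217, move]
FD 8.9: (-23.966,-9.86) -> (-31.074,-15.216) [heading=217, move]
LT 11: heading 217 -> 228
Final: pos=(-31.074,-15.216), heading=228, 1 segment(s) drawn
Segments drawn: 1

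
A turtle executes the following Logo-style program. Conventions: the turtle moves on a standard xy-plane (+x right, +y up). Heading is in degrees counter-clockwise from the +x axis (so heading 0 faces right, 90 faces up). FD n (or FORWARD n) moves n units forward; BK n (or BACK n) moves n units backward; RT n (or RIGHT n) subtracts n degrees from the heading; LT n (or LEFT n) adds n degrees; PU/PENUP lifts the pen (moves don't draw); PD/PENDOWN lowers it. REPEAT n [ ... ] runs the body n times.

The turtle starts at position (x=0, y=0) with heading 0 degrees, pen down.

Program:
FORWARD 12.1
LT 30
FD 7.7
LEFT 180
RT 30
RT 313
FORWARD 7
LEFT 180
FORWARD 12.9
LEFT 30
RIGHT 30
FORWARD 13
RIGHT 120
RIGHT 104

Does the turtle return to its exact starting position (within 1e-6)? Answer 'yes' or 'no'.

Executing turtle program step by step:
Start: pos=(0,0), heading=0, pen down
FD 12.1: (0,0) -> (12.1,0) [heading=0, draw]
LT 30: heading 0 -> 30
FD 7.7: (12.1,0) -> (18.768,3.85) [heading=30, draw]
LT 180: heading 30 -> 210
RT 30: heading 210 -> 180
RT 313: heading 180 -> 227
FD 7: (18.768,3.85) -> (13.994,-1.269) [heading=227, draw]
LT 180: heading 227 -> 47
FD 12.9: (13.994,-1.269) -> (22.792,8.165) [heading=47, draw]
LT 30: heading 47 -> 77
RT 30: heading 77 -> 47
FD 13: (22.792,8.165) -> (31.658,17.673) [heading=47, draw]
RT 120: heading 47 -> 287
RT 104: heading 287 -> 183
Final: pos=(31.658,17.673), heading=183, 5 segment(s) drawn

Start position: (0, 0)
Final position: (31.658, 17.673)
Distance = 36.257; >= 1e-6 -> NOT closed

Answer: no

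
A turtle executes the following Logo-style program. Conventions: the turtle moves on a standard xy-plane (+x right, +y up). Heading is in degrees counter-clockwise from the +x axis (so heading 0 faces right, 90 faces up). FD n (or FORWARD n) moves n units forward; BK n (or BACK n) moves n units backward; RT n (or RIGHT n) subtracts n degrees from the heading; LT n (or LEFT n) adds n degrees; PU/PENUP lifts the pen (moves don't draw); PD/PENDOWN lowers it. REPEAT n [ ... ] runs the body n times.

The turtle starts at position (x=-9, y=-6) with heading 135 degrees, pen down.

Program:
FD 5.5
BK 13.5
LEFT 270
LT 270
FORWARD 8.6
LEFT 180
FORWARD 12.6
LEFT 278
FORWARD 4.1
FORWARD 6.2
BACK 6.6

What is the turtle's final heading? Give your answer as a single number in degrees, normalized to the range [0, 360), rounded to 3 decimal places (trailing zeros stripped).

Executing turtle program step by step:
Start: pos=(-9,-6), heading=135, pen down
FD 5.5: (-9,-6) -> (-12.889,-2.111) [heading=135, draw]
BK 13.5: (-12.889,-2.111) -> (-3.343,-11.657) [heading=135, draw]
LT 270: heading 135 -> 45
LT 270: heading 45 -> 315
FD 8.6: (-3.343,-11.657) -> (2.738,-17.738) [heading=315, draw]
LT 180: heading 315 -> 135
FD 12.6: (2.738,-17.738) -> (-6.172,-8.828) [heading=135, draw]
LT 278: heading 135 -> 53
FD 4.1: (-6.172,-8.828) -> (-3.704,-5.554) [heading=53, draw]
FD 6.2: (-3.704,-5.554) -> (0.027,-0.602) [heading=53, draw]
BK 6.6: (0.027,-0.602) -> (-3.945,-5.873) [heading=53, draw]
Final: pos=(-3.945,-5.873), heading=53, 7 segment(s) drawn

Answer: 53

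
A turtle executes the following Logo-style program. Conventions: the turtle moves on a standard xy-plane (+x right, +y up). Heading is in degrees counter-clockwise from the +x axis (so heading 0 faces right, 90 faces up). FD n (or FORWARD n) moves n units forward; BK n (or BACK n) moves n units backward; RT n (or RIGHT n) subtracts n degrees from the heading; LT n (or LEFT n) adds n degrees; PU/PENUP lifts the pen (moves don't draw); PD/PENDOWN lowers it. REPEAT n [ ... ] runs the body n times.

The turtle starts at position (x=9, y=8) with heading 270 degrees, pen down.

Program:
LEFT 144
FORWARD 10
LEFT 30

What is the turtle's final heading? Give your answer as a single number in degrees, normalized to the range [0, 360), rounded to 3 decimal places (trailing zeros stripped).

Executing turtle program step by step:
Start: pos=(9,8), heading=270, pen down
LT 144: heading 270 -> 54
FD 10: (9,8) -> (14.878,16.09) [heading=54, draw]
LT 30: heading 54 -> 84
Final: pos=(14.878,16.09), heading=84, 1 segment(s) drawn

Answer: 84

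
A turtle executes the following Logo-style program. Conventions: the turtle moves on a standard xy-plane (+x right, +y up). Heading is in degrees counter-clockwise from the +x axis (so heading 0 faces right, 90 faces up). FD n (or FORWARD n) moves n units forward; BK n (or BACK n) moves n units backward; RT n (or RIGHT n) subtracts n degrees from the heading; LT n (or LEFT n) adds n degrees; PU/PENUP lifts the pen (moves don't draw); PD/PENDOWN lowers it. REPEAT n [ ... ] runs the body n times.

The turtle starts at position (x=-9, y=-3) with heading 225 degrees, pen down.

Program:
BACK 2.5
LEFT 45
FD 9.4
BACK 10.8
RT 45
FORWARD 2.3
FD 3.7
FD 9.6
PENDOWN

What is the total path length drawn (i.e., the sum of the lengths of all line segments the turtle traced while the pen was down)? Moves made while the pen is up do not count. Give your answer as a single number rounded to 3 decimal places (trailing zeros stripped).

Executing turtle program step by step:
Start: pos=(-9,-3), heading=225, pen down
BK 2.5: (-9,-3) -> (-7.232,-1.232) [heading=225, draw]
LT 45: heading 225 -> 270
FD 9.4: (-7.232,-1.232) -> (-7.232,-10.632) [heading=270, draw]
BK 10.8: (-7.232,-10.632) -> (-7.232,0.168) [heading=270, draw]
RT 45: heading 270 -> 225
FD 2.3: (-7.232,0.168) -> (-8.859,-1.459) [heading=225, draw]
FD 3.7: (-8.859,-1.459) -> (-11.475,-4.075) [heading=225, draw]
FD 9.6: (-11.475,-4.075) -> (-18.263,-10.863) [heading=225, draw]
PD: pen down
Final: pos=(-18.263,-10.863), heading=225, 6 segment(s) drawn

Segment lengths:
  seg 1: (-9,-3) -> (-7.232,-1.232), length = 2.5
  seg 2: (-7.232,-1.232) -> (-7.232,-10.632), length = 9.4
  seg 3: (-7.232,-10.632) -> (-7.232,0.168), length = 10.8
  seg 4: (-7.232,0.168) -> (-8.859,-1.459), length = 2.3
  seg 5: (-8.859,-1.459) -> (-11.475,-4.075), length = 3.7
  seg 6: (-11.475,-4.075) -> (-18.263,-10.863), length = 9.6
Total = 38.3

Answer: 38.3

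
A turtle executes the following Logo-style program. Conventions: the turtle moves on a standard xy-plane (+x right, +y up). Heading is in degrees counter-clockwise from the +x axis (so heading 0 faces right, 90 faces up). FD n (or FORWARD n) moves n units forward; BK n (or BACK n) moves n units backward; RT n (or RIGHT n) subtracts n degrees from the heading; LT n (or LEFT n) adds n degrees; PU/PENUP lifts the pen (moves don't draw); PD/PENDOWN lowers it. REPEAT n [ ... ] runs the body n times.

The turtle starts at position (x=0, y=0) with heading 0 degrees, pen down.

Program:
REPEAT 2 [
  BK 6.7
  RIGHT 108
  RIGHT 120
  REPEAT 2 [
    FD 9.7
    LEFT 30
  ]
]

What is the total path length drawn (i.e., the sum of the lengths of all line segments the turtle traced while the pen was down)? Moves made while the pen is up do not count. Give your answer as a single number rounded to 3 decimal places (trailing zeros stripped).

Executing turtle program step by step:
Start: pos=(0,0), heading=0, pen down
REPEAT 2 [
  -- iteration 1/2 --
  BK 6.7: (0,0) -> (-6.7,0) [heading=0, draw]
  RT 108: heading 0 -> 252
  RT 120: heading 252 -> 132
  REPEAT 2 [
    -- iteration 1/2 --
    FD 9.7: (-6.7,0) -> (-13.191,7.209) [heading=132, draw]
    LT 30: heading 132 -> 162
    -- iteration 2/2 --
    FD 9.7: (-13.191,7.209) -> (-22.416,10.206) [heading=162, draw]
    LT 30: heading 162 -> 192
  ]
  -- iteration 2/2 --
  BK 6.7: (-22.416,10.206) -> (-15.862,11.599) [heading=192, draw]
  RT 108: heading 192 -> 84
  RT 120: heading 84 -> 324
  REPEAT 2 [
    -- iteration 1/2 --
    FD 9.7: (-15.862,11.599) -> (-8.015,5.897) [heading=324, draw]
    LT 30: heading 324 -> 354
    -- iteration 2/2 --
    FD 9.7: (-8.015,5.897) -> (1.632,4.884) [heading=354, draw]
    LT 30: heading 354 -> 24
  ]
]
Final: pos=(1.632,4.884), heading=24, 6 segment(s) drawn

Segment lengths:
  seg 1: (0,0) -> (-6.7,0), length = 6.7
  seg 2: (-6.7,0) -> (-13.191,7.209), length = 9.7
  seg 3: (-13.191,7.209) -> (-22.416,10.206), length = 9.7
  seg 4: (-22.416,10.206) -> (-15.862,11.599), length = 6.7
  seg 5: (-15.862,11.599) -> (-8.015,5.897), length = 9.7
  seg 6: (-8.015,5.897) -> (1.632,4.884), length = 9.7
Total = 52.2

Answer: 52.2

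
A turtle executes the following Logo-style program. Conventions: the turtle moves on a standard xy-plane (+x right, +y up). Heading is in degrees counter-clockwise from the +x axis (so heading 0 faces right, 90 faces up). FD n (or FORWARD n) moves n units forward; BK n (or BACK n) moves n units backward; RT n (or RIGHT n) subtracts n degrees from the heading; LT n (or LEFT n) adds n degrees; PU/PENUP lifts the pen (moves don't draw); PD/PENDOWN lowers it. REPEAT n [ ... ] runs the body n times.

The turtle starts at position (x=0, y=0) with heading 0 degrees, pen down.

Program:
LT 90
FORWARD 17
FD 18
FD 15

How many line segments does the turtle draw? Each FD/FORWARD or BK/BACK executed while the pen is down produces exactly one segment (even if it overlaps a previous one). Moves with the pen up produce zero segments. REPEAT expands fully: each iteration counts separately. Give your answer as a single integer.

Executing turtle program step by step:
Start: pos=(0,0), heading=0, pen down
LT 90: heading 0 -> 90
FD 17: (0,0) -> (0,17) [heading=90, draw]
FD 18: (0,17) -> (0,35) [heading=90, draw]
FD 15: (0,35) -> (0,50) [heading=90, draw]
Final: pos=(0,50), heading=90, 3 segment(s) drawn
Segments drawn: 3

Answer: 3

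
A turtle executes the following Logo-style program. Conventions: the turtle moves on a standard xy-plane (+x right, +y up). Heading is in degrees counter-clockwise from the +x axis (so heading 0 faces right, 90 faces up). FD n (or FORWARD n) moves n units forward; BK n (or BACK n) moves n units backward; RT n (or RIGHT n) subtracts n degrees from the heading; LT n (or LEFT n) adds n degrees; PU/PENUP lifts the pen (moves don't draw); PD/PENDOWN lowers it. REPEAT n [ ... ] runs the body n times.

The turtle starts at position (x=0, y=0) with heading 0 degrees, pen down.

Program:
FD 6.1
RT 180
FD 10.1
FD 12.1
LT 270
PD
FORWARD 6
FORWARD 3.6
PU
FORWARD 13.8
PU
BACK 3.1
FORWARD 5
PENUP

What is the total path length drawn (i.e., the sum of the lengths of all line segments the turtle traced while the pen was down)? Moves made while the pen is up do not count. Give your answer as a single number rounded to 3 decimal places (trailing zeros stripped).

Executing turtle program step by step:
Start: pos=(0,0), heading=0, pen down
FD 6.1: (0,0) -> (6.1,0) [heading=0, draw]
RT 180: heading 0 -> 180
FD 10.1: (6.1,0) -> (-4,0) [heading=180, draw]
FD 12.1: (-4,0) -> (-16.1,0) [heading=180, draw]
LT 270: heading 180 -> 90
PD: pen down
FD 6: (-16.1,0) -> (-16.1,6) [heading=90, draw]
FD 3.6: (-16.1,6) -> (-16.1,9.6) [heading=90, draw]
PU: pen up
FD 13.8: (-16.1,9.6) -> (-16.1,23.4) [heading=90, move]
PU: pen up
BK 3.1: (-16.1,23.4) -> (-16.1,20.3) [heading=90, move]
FD 5: (-16.1,20.3) -> (-16.1,25.3) [heading=90, move]
PU: pen up
Final: pos=(-16.1,25.3), heading=90, 5 segment(s) drawn

Segment lengths:
  seg 1: (0,0) -> (6.1,0), length = 6.1
  seg 2: (6.1,0) -> (-4,0), length = 10.1
  seg 3: (-4,0) -> (-16.1,0), length = 12.1
  seg 4: (-16.1,0) -> (-16.1,6), length = 6
  seg 5: (-16.1,6) -> (-16.1,9.6), length = 3.6
Total = 37.9

Answer: 37.9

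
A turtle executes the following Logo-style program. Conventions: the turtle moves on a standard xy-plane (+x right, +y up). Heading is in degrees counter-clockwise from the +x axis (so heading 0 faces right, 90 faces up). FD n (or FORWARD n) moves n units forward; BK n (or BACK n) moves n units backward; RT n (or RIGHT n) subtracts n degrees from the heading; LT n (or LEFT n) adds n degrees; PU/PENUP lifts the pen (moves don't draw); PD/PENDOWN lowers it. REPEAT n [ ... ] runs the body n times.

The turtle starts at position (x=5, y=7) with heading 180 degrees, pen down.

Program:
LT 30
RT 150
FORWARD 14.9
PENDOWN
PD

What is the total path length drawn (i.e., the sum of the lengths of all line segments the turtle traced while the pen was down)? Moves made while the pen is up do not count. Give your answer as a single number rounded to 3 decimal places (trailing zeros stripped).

Answer: 14.9

Derivation:
Executing turtle program step by step:
Start: pos=(5,7), heading=180, pen down
LT 30: heading 180 -> 210
RT 150: heading 210 -> 60
FD 14.9: (5,7) -> (12.45,19.904) [heading=60, draw]
PD: pen down
PD: pen down
Final: pos=(12.45,19.904), heading=60, 1 segment(s) drawn

Segment lengths:
  seg 1: (5,7) -> (12.45,19.904), length = 14.9
Total = 14.9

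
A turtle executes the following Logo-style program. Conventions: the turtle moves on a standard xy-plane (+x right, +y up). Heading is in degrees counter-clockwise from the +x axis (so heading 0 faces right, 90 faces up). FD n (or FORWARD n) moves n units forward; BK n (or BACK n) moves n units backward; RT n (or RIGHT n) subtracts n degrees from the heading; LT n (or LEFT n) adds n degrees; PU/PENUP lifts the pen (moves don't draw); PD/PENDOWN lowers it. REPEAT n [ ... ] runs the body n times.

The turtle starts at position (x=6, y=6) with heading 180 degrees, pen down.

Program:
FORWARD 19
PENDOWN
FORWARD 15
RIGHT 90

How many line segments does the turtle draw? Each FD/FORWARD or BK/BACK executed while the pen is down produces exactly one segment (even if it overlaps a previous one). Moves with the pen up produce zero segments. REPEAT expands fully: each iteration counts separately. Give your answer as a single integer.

Answer: 2

Derivation:
Executing turtle program step by step:
Start: pos=(6,6), heading=180, pen down
FD 19: (6,6) -> (-13,6) [heading=180, draw]
PD: pen down
FD 15: (-13,6) -> (-28,6) [heading=180, draw]
RT 90: heading 180 -> 90
Final: pos=(-28,6), heading=90, 2 segment(s) drawn
Segments drawn: 2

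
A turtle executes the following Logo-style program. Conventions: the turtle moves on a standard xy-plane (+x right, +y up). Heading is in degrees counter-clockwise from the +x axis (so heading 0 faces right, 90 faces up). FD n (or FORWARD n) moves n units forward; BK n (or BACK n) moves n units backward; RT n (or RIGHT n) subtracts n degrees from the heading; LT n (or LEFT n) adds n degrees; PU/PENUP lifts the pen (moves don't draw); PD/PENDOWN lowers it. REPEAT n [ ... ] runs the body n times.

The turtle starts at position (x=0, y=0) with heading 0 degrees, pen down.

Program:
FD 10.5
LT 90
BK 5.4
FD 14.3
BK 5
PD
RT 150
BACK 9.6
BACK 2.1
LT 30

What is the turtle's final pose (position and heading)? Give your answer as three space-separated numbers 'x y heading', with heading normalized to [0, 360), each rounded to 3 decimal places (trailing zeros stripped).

Answer: 4.65 14.032 330

Derivation:
Executing turtle program step by step:
Start: pos=(0,0), heading=0, pen down
FD 10.5: (0,0) -> (10.5,0) [heading=0, draw]
LT 90: heading 0 -> 90
BK 5.4: (10.5,0) -> (10.5,-5.4) [heading=90, draw]
FD 14.3: (10.5,-5.4) -> (10.5,8.9) [heading=90, draw]
BK 5: (10.5,8.9) -> (10.5,3.9) [heading=90, draw]
PD: pen down
RT 150: heading 90 -> 300
BK 9.6: (10.5,3.9) -> (5.7,12.214) [heading=300, draw]
BK 2.1: (5.7,12.214) -> (4.65,14.032) [heading=300, draw]
LT 30: heading 300 -> 330
Final: pos=(4.65,14.032), heading=330, 6 segment(s) drawn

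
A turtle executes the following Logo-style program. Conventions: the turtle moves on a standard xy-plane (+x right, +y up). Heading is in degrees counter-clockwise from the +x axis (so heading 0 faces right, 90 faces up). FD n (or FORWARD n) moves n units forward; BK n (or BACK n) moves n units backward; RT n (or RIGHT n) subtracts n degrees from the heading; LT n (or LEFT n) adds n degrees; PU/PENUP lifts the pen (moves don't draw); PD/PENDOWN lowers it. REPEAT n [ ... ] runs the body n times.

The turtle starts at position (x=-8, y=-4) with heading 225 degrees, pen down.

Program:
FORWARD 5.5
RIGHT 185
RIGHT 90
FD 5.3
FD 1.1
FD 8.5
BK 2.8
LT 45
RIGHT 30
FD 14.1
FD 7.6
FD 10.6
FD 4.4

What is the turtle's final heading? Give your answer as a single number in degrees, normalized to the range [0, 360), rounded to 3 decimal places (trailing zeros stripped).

Executing turtle program step by step:
Start: pos=(-8,-4), heading=225, pen down
FD 5.5: (-8,-4) -> (-11.889,-7.889) [heading=225, draw]
RT 185: heading 225 -> 40
RT 90: heading 40 -> 310
FD 5.3: (-11.889,-7.889) -> (-8.482,-11.949) [heading=310, draw]
FD 1.1: (-8.482,-11.949) -> (-7.775,-12.792) [heading=310, draw]
FD 8.5: (-7.775,-12.792) -> (-2.312,-19.303) [heading=310, draw]
BK 2.8: (-2.312,-19.303) -> (-4.111,-17.158) [heading=310, draw]
LT 45: heading 310 -> 355
RT 30: heading 355 -> 325
FD 14.1: (-4.111,-17.158) -> (7.439,-25.246) [heading=325, draw]
FD 7.6: (7.439,-25.246) -> (13.664,-29.605) [heading=325, draw]
FD 10.6: (13.664,-29.605) -> (22.347,-35.685) [heading=325, draw]
FD 4.4: (22.347,-35.685) -> (25.952,-38.208) [heading=325, draw]
Final: pos=(25.952,-38.208), heading=325, 9 segment(s) drawn

Answer: 325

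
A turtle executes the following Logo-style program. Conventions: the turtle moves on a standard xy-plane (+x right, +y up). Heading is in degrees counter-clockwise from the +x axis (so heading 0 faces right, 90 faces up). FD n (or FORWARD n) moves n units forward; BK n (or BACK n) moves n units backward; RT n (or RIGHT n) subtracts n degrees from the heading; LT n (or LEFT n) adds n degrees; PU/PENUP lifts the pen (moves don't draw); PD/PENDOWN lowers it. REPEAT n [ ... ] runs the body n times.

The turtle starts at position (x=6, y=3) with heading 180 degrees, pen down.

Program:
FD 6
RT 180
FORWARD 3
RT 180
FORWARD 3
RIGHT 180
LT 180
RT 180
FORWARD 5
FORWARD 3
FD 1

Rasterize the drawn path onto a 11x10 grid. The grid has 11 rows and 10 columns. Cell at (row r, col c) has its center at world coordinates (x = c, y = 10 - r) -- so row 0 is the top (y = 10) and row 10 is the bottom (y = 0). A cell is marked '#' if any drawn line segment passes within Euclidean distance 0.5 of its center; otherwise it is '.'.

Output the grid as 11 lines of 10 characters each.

Segment 0: (6,3) -> (0,3)
Segment 1: (0,3) -> (3,3)
Segment 2: (3,3) -> (0,3)
Segment 3: (0,3) -> (5,3)
Segment 4: (5,3) -> (8,3)
Segment 5: (8,3) -> (9,3)

Answer: ..........
..........
..........
..........
..........
..........
..........
##########
..........
..........
..........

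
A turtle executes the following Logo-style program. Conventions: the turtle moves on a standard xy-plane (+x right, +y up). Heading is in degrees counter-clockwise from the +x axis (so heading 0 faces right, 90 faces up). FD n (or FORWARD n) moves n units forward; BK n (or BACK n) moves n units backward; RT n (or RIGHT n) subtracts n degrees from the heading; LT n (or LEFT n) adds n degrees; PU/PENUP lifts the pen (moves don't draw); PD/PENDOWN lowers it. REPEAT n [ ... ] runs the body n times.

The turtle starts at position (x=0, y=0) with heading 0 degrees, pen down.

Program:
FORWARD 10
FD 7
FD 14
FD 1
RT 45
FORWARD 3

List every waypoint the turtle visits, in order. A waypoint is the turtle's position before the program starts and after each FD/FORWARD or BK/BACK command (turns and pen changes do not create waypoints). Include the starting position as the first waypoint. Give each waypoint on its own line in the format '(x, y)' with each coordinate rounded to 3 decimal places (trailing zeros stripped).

Executing turtle program step by step:
Start: pos=(0,0), heading=0, pen down
FD 10: (0,0) -> (10,0) [heading=0, draw]
FD 7: (10,0) -> (17,0) [heading=0, draw]
FD 14: (17,0) -> (31,0) [heading=0, draw]
FD 1: (31,0) -> (32,0) [heading=0, draw]
RT 45: heading 0 -> 315
FD 3: (32,0) -> (34.121,-2.121) [heading=315, draw]
Final: pos=(34.121,-2.121), heading=315, 5 segment(s) drawn
Waypoints (6 total):
(0, 0)
(10, 0)
(17, 0)
(31, 0)
(32, 0)
(34.121, -2.121)

Answer: (0, 0)
(10, 0)
(17, 0)
(31, 0)
(32, 0)
(34.121, -2.121)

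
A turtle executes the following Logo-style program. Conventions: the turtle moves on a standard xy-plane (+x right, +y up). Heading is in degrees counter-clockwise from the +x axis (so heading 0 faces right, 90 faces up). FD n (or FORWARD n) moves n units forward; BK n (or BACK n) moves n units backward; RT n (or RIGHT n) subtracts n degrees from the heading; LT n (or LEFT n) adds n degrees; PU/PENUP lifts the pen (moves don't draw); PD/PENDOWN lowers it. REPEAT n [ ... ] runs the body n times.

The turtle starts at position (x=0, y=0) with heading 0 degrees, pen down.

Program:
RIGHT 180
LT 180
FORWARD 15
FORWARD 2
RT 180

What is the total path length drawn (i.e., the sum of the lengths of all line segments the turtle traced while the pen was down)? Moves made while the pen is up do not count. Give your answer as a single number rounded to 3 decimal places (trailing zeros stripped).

Answer: 17

Derivation:
Executing turtle program step by step:
Start: pos=(0,0), heading=0, pen down
RT 180: heading 0 -> 180
LT 180: heading 180 -> 0
FD 15: (0,0) -> (15,0) [heading=0, draw]
FD 2: (15,0) -> (17,0) [heading=0, draw]
RT 180: heading 0 -> 180
Final: pos=(17,0), heading=180, 2 segment(s) drawn

Segment lengths:
  seg 1: (0,0) -> (15,0), length = 15
  seg 2: (15,0) -> (17,0), length = 2
Total = 17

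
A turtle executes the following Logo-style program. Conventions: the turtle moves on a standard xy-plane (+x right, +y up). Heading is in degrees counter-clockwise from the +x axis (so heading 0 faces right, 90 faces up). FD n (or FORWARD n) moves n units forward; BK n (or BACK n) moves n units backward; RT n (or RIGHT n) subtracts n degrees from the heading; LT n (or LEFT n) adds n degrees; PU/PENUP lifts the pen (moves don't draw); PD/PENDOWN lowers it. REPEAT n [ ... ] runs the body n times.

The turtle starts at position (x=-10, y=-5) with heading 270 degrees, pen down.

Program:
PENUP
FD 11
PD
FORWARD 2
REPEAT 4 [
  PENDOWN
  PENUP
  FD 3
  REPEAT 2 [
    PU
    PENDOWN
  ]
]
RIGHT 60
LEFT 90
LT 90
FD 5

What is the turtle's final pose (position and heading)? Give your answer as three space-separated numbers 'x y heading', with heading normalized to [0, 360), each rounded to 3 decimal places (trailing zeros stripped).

Executing turtle program step by step:
Start: pos=(-10,-5), heading=270, pen down
PU: pen up
FD 11: (-10,-5) -> (-10,-16) [heading=270, move]
PD: pen down
FD 2: (-10,-16) -> (-10,-18) [heading=270, draw]
REPEAT 4 [
  -- iteration 1/4 --
  PD: pen down
  PU: pen up
  FD 3: (-10,-18) -> (-10,-21) [heading=270, move]
  REPEAT 2 [
    -- iteration 1/2 --
    PU: pen up
    PD: pen down
    -- iteration 2/2 --
    PU: pen up
    PD: pen down
  ]
  -- iteration 2/4 --
  PD: pen down
  PU: pen up
  FD 3: (-10,-21) -> (-10,-24) [heading=270, move]
  REPEAT 2 [
    -- iteration 1/2 --
    PU: pen up
    PD: pen down
    -- iteration 2/2 --
    PU: pen up
    PD: pen down
  ]
  -- iteration 3/4 --
  PD: pen down
  PU: pen up
  FD 3: (-10,-24) -> (-10,-27) [heading=270, move]
  REPEAT 2 [
    -- iteration 1/2 --
    PU: pen up
    PD: pen down
    -- iteration 2/2 --
    PU: pen up
    PD: pen down
  ]
  -- iteration 4/4 --
  PD: pen down
  PU: pen up
  FD 3: (-10,-27) -> (-10,-30) [heading=270, move]
  REPEAT 2 [
    -- iteration 1/2 --
    PU: pen up
    PD: pen down
    -- iteration 2/2 --
    PU: pen up
    PD: pen down
  ]
]
RT 60: heading 270 -> 210
LT 90: heading 210 -> 300
LT 90: heading 300 -> 30
FD 5: (-10,-30) -> (-5.67,-27.5) [heading=30, draw]
Final: pos=(-5.67,-27.5), heading=30, 2 segment(s) drawn

Answer: -5.67 -27.5 30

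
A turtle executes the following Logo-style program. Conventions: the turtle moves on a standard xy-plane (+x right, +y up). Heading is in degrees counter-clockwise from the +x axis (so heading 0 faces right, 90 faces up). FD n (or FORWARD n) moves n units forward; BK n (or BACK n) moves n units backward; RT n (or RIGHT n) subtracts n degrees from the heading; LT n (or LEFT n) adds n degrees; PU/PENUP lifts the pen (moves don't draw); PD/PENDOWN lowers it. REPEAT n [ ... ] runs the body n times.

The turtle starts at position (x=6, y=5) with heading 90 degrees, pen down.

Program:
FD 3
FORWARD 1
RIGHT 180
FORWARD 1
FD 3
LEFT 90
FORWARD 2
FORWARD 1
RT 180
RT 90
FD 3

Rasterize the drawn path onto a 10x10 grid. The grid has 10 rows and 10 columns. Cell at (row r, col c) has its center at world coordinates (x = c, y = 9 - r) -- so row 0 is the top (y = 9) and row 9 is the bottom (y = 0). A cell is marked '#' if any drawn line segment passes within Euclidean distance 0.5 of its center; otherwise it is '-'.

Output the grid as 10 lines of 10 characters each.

Segment 0: (6,5) -> (6,8)
Segment 1: (6,8) -> (6,9)
Segment 2: (6,9) -> (6,8)
Segment 3: (6,8) -> (6,5)
Segment 4: (6,5) -> (8,5)
Segment 5: (8,5) -> (9,5)
Segment 6: (9,5) -> (9,8)

Answer: ------#---
------#--#
------#--#
------#--#
------####
----------
----------
----------
----------
----------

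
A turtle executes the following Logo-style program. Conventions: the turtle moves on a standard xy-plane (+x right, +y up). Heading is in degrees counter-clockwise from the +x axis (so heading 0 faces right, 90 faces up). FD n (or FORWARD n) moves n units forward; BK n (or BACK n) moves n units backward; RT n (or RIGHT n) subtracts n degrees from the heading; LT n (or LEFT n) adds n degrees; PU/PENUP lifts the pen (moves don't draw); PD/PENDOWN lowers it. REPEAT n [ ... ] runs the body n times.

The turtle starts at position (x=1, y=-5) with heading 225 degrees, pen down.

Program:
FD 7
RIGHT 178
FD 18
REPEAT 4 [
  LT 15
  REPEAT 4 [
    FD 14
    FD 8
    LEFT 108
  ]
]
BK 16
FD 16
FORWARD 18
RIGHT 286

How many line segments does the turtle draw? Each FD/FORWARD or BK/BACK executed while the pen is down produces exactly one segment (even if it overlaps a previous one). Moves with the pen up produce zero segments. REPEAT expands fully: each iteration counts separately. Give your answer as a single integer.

Executing turtle program step by step:
Start: pos=(1,-5), heading=225, pen down
FD 7: (1,-5) -> (-3.95,-9.95) [heading=225, draw]
RT 178: heading 225 -> 47
FD 18: (-3.95,-9.95) -> (8.326,3.215) [heading=47, draw]
REPEAT 4 [
  -- iteration 1/4 --
  LT 15: heading 47 -> 62
  REPEAT 4 [
    -- iteration 1/4 --
    FD 14: (8.326,3.215) -> (14.899,15.576) [heading=62, draw]
    FD 8: (14.899,15.576) -> (18.655,22.639) [heading=62, draw]
    LT 108: heading 62 -> 170
    -- iteration 2/4 --
    FD 14: (18.655,22.639) -> (4.867,25.071) [heading=170, draw]
    FD 8: (4.867,25.071) -> (-3.011,26.46) [heading=170, draw]
    LT 108: heading 170 -> 278
    -- iteration 3/4 --
    FD 14: (-3.011,26.46) -> (-1.063,12.596) [heading=278, draw]
    FD 8: (-1.063,12.596) -> (0.051,4.674) [heading=278, draw]
    LT 108: heading 278 -> 26
    -- iteration 4/4 --
    FD 14: (0.051,4.674) -> (12.634,10.811) [heading=26, draw]
    FD 8: (12.634,10.811) -> (19.824,14.318) [heading=26, draw]
    LT 108: heading 26 -> 134
  ]
  -- iteration 2/4 --
  LT 15: heading 134 -> 149
  REPEAT 4 [
    -- iteration 1/4 --
    FD 14: (19.824,14.318) -> (7.824,21.529) [heading=149, draw]
    FD 8: (7.824,21.529) -> (0.966,25.649) [heading=149, draw]
    LT 108: heading 149 -> 257
    -- iteration 2/4 --
    FD 14: (0.966,25.649) -> (-2.183,12.008) [heading=257, draw]
    FD 8: (-2.183,12.008) -> (-3.982,4.213) [heading=257, draw]
    LT 108: heading 257 -> 5
    -- iteration 3/4 --
    FD 14: (-3.982,4.213) -> (9.964,5.433) [heading=5, draw]
    FD 8: (9.964,5.433) -> (17.934,6.13) [heading=5, draw]
    LT 108: heading 5 -> 113
    -- iteration 4/4 --
    FD 14: (17.934,6.13) -> (12.464,19.017) [heading=113, draw]
    FD 8: (12.464,19.017) -> (9.338,26.381) [heading=113, draw]
    LT 108: heading 113 -> 221
  ]
  -- iteration 3/4 --
  LT 15: heading 221 -> 236
  REPEAT 4 [
    -- iteration 1/4 --
    FD 14: (9.338,26.381) -> (1.509,14.775) [heading=236, draw]
    FD 8: (1.509,14.775) -> (-2.965,8.142) [heading=236, draw]
    LT 108: heading 236 -> 344
    -- iteration 2/4 --
    FD 14: (-2.965,8.142) -> (10.493,4.283) [heading=344, draw]
    FD 8: (10.493,4.283) -> (18.183,2.078) [heading=344, draw]
    LT 108: heading 344 -> 92
    -- iteration 3/4 --
    FD 14: (18.183,2.078) -> (17.695,16.07) [heading=92, draw]
    FD 8: (17.695,16.07) -> (17.415,24.065) [heading=92, draw]
    LT 108: heading 92 -> 200
    -- iteration 4/4 --
    FD 14: (17.415,24.065) -> (4.26,19.277) [heading=200, draw]
    FD 8: (4.26,19.277) -> (-3.258,16.541) [heading=200, draw]
    LT 108: heading 200 -> 308
  ]
  -- iteration 4/4 --
  LT 15: heading 308 -> 323
  REPEAT 4 [
    -- iteration 1/4 --
    FD 14: (-3.258,16.541) -> (7.923,8.115) [heading=323, draw]
    FD 8: (7.923,8.115) -> (14.312,3.301) [heading=323, draw]
    LT 108: heading 323 -> 71
    -- iteration 2/4 --
    FD 14: (14.312,3.301) -> (18.87,16.538) [heading=71, draw]
    FD 8: (18.87,16.538) -> (21.475,24.102) [heading=71, draw]
    LT 108: heading 71 -> 179
    -- iteration 3/4 --
    FD 14: (21.475,24.102) -> (7.477,24.346) [heading=179, draw]
    FD 8: (7.477,24.346) -> (-0.522,24.486) [heading=179, draw]
    LT 108: heading 179 -> 287
    -- iteration 4/4 --
    FD 14: (-0.522,24.486) -> (3.571,11.098) [heading=287, draw]
    FD 8: (3.571,11.098) -> (5.91,3.447) [heading=287, draw]
    LT 108: heading 287 -> 35
  ]
]
BK 16: (5.91,3.447) -> (-7.196,-5.73) [heading=35, draw]
FD 16: (-7.196,-5.73) -> (5.91,3.447) [heading=35, draw]
FD 18: (5.91,3.447) -> (20.655,13.772) [heading=35, draw]
RT 286: heading 35 -> 109
Final: pos=(20.655,13.772), heading=109, 37 segment(s) drawn
Segments drawn: 37

Answer: 37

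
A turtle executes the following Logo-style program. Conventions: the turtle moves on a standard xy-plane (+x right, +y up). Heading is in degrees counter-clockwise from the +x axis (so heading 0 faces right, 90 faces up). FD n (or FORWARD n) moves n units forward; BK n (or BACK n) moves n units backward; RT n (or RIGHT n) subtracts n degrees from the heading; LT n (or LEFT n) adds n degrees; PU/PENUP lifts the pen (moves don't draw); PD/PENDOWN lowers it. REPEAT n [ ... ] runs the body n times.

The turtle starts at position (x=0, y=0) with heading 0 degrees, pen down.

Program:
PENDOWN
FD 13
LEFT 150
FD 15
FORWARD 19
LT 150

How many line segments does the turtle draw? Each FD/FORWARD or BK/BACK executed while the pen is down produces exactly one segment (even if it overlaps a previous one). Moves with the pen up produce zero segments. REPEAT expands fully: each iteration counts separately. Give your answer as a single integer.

Executing turtle program step by step:
Start: pos=(0,0), heading=0, pen down
PD: pen down
FD 13: (0,0) -> (13,0) [heading=0, draw]
LT 150: heading 0 -> 150
FD 15: (13,0) -> (0.01,7.5) [heading=150, draw]
FD 19: (0.01,7.5) -> (-16.445,17) [heading=150, draw]
LT 150: heading 150 -> 300
Final: pos=(-16.445,17), heading=300, 3 segment(s) drawn
Segments drawn: 3

Answer: 3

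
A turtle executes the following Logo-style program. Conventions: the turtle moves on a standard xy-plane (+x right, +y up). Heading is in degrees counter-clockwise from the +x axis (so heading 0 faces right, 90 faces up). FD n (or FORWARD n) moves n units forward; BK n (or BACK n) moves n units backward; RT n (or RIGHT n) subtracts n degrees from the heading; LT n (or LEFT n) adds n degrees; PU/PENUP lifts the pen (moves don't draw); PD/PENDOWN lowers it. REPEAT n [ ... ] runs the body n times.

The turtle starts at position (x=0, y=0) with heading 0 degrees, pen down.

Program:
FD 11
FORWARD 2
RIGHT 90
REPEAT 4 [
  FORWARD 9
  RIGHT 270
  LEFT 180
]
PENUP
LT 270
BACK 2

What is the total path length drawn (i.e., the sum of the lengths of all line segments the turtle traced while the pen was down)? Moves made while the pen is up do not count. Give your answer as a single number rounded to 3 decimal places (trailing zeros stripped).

Answer: 49

Derivation:
Executing turtle program step by step:
Start: pos=(0,0), heading=0, pen down
FD 11: (0,0) -> (11,0) [heading=0, draw]
FD 2: (11,0) -> (13,0) [heading=0, draw]
RT 90: heading 0 -> 270
REPEAT 4 [
  -- iteration 1/4 --
  FD 9: (13,0) -> (13,-9) [heading=270, draw]
  RT 270: heading 270 -> 0
  LT 180: heading 0 -> 180
  -- iteration 2/4 --
  FD 9: (13,-9) -> (4,-9) [heading=180, draw]
  RT 270: heading 180 -> 270
  LT 180: heading 270 -> 90
  -- iteration 3/4 --
  FD 9: (4,-9) -> (4,0) [heading=90, draw]
  RT 270: heading 90 -> 180
  LT 180: heading 180 -> 0
  -- iteration 4/4 --
  FD 9: (4,0) -> (13,0) [heading=0, draw]
  RT 270: heading 0 -> 90
  LT 180: heading 90 -> 270
]
PU: pen up
LT 270: heading 270 -> 180
BK 2: (13,0) -> (15,0) [heading=180, move]
Final: pos=(15,0), heading=180, 6 segment(s) drawn

Segment lengths:
  seg 1: (0,0) -> (11,0), length = 11
  seg 2: (11,0) -> (13,0), length = 2
  seg 3: (13,0) -> (13,-9), length = 9
  seg 4: (13,-9) -> (4,-9), length = 9
  seg 5: (4,-9) -> (4,0), length = 9
  seg 6: (4,0) -> (13,0), length = 9
Total = 49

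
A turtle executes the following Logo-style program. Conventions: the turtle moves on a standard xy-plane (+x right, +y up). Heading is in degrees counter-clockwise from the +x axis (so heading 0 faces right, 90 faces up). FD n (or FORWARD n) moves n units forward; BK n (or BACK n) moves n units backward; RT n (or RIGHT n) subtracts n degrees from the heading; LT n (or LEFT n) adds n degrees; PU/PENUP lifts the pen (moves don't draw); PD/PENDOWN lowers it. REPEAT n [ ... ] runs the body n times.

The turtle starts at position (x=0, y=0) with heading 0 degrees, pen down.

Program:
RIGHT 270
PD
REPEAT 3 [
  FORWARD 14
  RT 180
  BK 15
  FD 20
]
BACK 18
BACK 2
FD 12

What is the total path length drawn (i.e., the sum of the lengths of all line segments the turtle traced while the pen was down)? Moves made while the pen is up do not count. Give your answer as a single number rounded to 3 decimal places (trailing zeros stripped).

Executing turtle program step by step:
Start: pos=(0,0), heading=0, pen down
RT 270: heading 0 -> 90
PD: pen down
REPEAT 3 [
  -- iteration 1/3 --
  FD 14: (0,0) -> (0,14) [heading=90, draw]
  RT 180: heading 90 -> 270
  BK 15: (0,14) -> (0,29) [heading=270, draw]
  FD 20: (0,29) -> (0,9) [heading=270, draw]
  -- iteration 2/3 --
  FD 14: (0,9) -> (0,-5) [heading=270, draw]
  RT 180: heading 270 -> 90
  BK 15: (0,-5) -> (0,-20) [heading=90, draw]
  FD 20: (0,-20) -> (0,0) [heading=90, draw]
  -- iteration 3/3 --
  FD 14: (0,0) -> (0,14) [heading=90, draw]
  RT 180: heading 90 -> 270
  BK 15: (0,14) -> (0,29) [heading=270, draw]
  FD 20: (0,29) -> (0,9) [heading=270, draw]
]
BK 18: (0,9) -> (0,27) [heading=270, draw]
BK 2: (0,27) -> (0,29) [heading=270, draw]
FD 12: (0,29) -> (0,17) [heading=270, draw]
Final: pos=(0,17), heading=270, 12 segment(s) drawn

Segment lengths:
  seg 1: (0,0) -> (0,14), length = 14
  seg 2: (0,14) -> (0,29), length = 15
  seg 3: (0,29) -> (0,9), length = 20
  seg 4: (0,9) -> (0,-5), length = 14
  seg 5: (0,-5) -> (0,-20), length = 15
  seg 6: (0,-20) -> (0,0), length = 20
  seg 7: (0,0) -> (0,14), length = 14
  seg 8: (0,14) -> (0,29), length = 15
  seg 9: (0,29) -> (0,9), length = 20
  seg 10: (0,9) -> (0,27), length = 18
  seg 11: (0,27) -> (0,29), length = 2
  seg 12: (0,29) -> (0,17), length = 12
Total = 179

Answer: 179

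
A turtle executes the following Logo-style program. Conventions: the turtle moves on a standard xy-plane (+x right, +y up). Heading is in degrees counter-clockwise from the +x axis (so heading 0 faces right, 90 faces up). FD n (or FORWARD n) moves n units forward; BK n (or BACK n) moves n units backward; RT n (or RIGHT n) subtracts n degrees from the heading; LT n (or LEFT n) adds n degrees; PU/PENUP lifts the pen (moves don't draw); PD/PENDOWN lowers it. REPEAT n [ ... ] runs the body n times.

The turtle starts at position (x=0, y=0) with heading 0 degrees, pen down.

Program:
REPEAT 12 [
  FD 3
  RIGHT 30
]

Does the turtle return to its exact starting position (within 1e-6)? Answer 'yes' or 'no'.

Executing turtle program step by step:
Start: pos=(0,0), heading=0, pen down
REPEAT 12 [
  -- iteration 1/12 --
  FD 3: (0,0) -> (3,0) [heading=0, draw]
  RT 30: heading 0 -> 330
  -- iteration 2/12 --
  FD 3: (3,0) -> (5.598,-1.5) [heading=330, draw]
  RT 30: heading 330 -> 300
  -- iteration 3/12 --
  FD 3: (5.598,-1.5) -> (7.098,-4.098) [heading=300, draw]
  RT 30: heading 300 -> 270
  -- iteration 4/12 --
  FD 3: (7.098,-4.098) -> (7.098,-7.098) [heading=270, draw]
  RT 30: heading 270 -> 240
  -- iteration 5/12 --
  FD 3: (7.098,-7.098) -> (5.598,-9.696) [heading=240, draw]
  RT 30: heading 240 -> 210
  -- iteration 6/12 --
  FD 3: (5.598,-9.696) -> (3,-11.196) [heading=210, draw]
  RT 30: heading 210 -> 180
  -- iteration 7/12 --
  FD 3: (3,-11.196) -> (0,-11.196) [heading=180, draw]
  RT 30: heading 180 -> 150
  -- iteration 8/12 --
  FD 3: (0,-11.196) -> (-2.598,-9.696) [heading=150, draw]
  RT 30: heading 150 -> 120
  -- iteration 9/12 --
  FD 3: (-2.598,-9.696) -> (-4.098,-7.098) [heading=120, draw]
  RT 30: heading 120 -> 90
  -- iteration 10/12 --
  FD 3: (-4.098,-7.098) -> (-4.098,-4.098) [heading=90, draw]
  RT 30: heading 90 -> 60
  -- iteration 11/12 --
  FD 3: (-4.098,-4.098) -> (-2.598,-1.5) [heading=60, draw]
  RT 30: heading 60 -> 30
  -- iteration 12/12 --
  FD 3: (-2.598,-1.5) -> (0,0) [heading=30, draw]
  RT 30: heading 30 -> 0
]
Final: pos=(0,0), heading=0, 12 segment(s) drawn

Start position: (0, 0)
Final position: (0, 0)
Distance = 0; < 1e-6 -> CLOSED

Answer: yes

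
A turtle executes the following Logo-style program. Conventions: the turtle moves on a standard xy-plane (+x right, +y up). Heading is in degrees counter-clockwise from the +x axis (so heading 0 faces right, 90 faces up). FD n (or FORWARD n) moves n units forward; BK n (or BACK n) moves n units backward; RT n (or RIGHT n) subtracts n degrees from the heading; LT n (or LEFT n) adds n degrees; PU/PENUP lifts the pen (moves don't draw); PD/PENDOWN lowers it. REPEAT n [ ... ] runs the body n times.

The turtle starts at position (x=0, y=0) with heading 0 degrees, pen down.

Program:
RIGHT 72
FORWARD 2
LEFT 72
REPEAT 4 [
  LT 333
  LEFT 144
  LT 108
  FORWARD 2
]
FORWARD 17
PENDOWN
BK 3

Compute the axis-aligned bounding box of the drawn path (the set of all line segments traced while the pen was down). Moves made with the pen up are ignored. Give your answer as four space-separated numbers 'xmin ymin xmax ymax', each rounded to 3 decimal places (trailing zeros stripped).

Executing turtle program step by step:
Start: pos=(0,0), heading=0, pen down
RT 72: heading 0 -> 288
FD 2: (0,0) -> (0.618,-1.902) [heading=288, draw]
LT 72: heading 288 -> 0
REPEAT 4 [
  -- iteration 1/4 --
  LT 333: heading 0 -> 333
  LT 144: heading 333 -> 117
  LT 108: heading 117 -> 225
  FD 2: (0.618,-1.902) -> (-0.796,-3.316) [heading=225, draw]
  -- iteration 2/4 --
  LT 333: heading 225 -> 198
  LT 144: heading 198 -> 342
  LT 108: heading 342 -> 90
  FD 2: (-0.796,-3.316) -> (-0.796,-1.316) [heading=90, draw]
  -- iteration 3/4 --
  LT 333: heading 90 -> 63
  LT 144: heading 63 -> 207
  LT 108: heading 207 -> 315
  FD 2: (-0.796,-1.316) -> (0.618,-2.731) [heading=315, draw]
  -- iteration 4/4 --
  LT 333: heading 315 -> 288
  LT 144: heading 288 -> 72
  LT 108: heading 72 -> 180
  FD 2: (0.618,-2.731) -> (-1.382,-2.731) [heading=180, draw]
]
FD 17: (-1.382,-2.731) -> (-18.382,-2.731) [heading=180, draw]
PD: pen down
BK 3: (-18.382,-2.731) -> (-15.382,-2.731) [heading=180, draw]
Final: pos=(-15.382,-2.731), heading=180, 7 segment(s) drawn

Segment endpoints: x in {-18.382, -15.382, -1.382, -0.796, -0.796, 0, 0.618, 0.618}, y in {-3.316, -2.731, -2.731, -2.731, -2.731, -1.902, -1.316, 0}
xmin=-18.382, ymin=-3.316, xmax=0.618, ymax=0

Answer: -18.382 -3.316 0.618 0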